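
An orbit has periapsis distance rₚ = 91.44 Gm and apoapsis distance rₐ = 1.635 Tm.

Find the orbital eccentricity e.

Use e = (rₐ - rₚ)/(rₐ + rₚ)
rₚ = 91.44 Gm = 9.144 × 10^10 m
rₐ = 1.635 Tm = 1.635 × 10^12 m
rₐ − rₚ = 1.54356 × 10^12 m
rₐ + rₚ = 1.72644 × 10^12 m
e = (rₐ − rₚ)/(rₐ + rₚ) = 0.894071

Final answer: e = 0.8941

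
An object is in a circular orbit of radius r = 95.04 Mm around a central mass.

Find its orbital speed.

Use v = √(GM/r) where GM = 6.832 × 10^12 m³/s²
r = 95.04 Mm = 9.504 × 10^7 m
GM = 6.832 × 10^12 m³/s²
GM/r = (6.832 × 10^12) / (9.504 × 10^7) = 71885.5 m²/s²
v = √(GM/r) = 268.115 m/s ≈ 268.1 m/s

Final answer: 268.1 m/s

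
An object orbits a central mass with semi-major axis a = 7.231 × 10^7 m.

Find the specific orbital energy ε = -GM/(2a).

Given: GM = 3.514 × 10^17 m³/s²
a = 7.231 × 10^7 m
GM = 3.514 × 10^17 m³/s²
2a = 1.4462 × 10^8 m
ε = −GM/(2a) = -2.42982 × 10^9 J/kg ≈ -2.43 GJ/kg

Final answer: -2.43 GJ/kg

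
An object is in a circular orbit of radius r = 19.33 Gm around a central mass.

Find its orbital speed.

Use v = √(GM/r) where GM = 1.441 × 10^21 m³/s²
r = 19.33 Gm = 1.933 × 10^10 m
GM = 1.441 × 10^21 m³/s²
GM/r = (1.441 × 10^21) / (1.933 × 10^10) = 7.45473 × 10^10 m²/s²
v = √(GM/r) = 273034 m/s ≈ 273 km/s

Final answer: 273 km/s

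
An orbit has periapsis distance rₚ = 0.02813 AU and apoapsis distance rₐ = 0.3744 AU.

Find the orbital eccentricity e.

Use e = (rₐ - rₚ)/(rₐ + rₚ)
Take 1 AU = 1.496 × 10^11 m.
rₚ = 0.02813 AU = 4.20825 × 10^9 m
rₐ = 0.3744 AU = 5.60102 × 10^10 m
rₐ − rₚ = 5.1802 × 10^10 m
rₐ + rₚ = 6.02185 × 10^10 m
e = (rₐ − rₚ)/(rₐ + rₚ) = 0.860234

Final answer: e = 0.8602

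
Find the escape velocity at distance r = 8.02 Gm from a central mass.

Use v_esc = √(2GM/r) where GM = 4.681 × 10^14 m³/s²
r = 8.02 Gm = 8.02 × 10^9 m
GM = 4.681 × 10^14 m³/s²
2GM/r = 2 × (4.681 × 10^14) / (8.02 × 10^9) = 116733 m²/s²
v_esc = √(2GM/r) = 341.662 m/s ≈ 341.7 m/s

Final answer: 341.7 m/s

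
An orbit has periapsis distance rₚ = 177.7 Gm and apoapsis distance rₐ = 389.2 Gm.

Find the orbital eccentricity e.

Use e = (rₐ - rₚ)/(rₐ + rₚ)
rₚ = 177.7 Gm = 1.777 × 10^11 m
rₐ = 389.2 Gm = 3.892 × 10^11 m
rₐ − rₚ = 2.115 × 10^11 m
rₐ + rₚ = 5.669 × 10^11 m
e = (rₐ − rₚ)/(rₐ + rₚ) = 0.373082

Final answer: e = 0.3731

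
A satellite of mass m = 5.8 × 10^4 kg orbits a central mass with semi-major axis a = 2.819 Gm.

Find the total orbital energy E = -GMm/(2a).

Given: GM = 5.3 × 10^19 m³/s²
a = 2.819 Gm = 2.819 × 10^9 m
GM = 5.3 × 10^19 m³/s²
2a = 5.638 × 10^9 m
GMm = 5.3 × 10^19 × 58000 = 3.074 × 10^24 m³·kg/s²
E = −GMm/(2a) = -5.45229 × 10^14 J ≈ -545.2 TJ

Final answer: -545.2 TJ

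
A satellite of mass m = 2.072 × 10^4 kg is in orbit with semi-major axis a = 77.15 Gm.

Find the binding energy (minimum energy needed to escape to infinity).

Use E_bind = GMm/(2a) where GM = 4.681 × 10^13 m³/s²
a = 77.15 Gm = 7.715 × 10^10 m
GM = 4.681 × 10^13 m³/s²
m = 2.072 × 10^4 kg
GMm = 4.681 × 10^13 × 20720 = 9.69903 × 10^17 m³·kg/s²
2a = 1.543 × 10^11 m
E_bind = GMm/(2a) = 6.28583 × 10^6 J ≈ 6.286 MJ

Final answer: 6.286 MJ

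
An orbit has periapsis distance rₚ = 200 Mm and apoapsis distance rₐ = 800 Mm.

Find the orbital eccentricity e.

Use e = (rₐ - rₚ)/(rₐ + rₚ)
rₚ = 200 Mm = 2 × 10^8 m
rₐ = 800 Mm = 8 × 10^8 m
rₐ − rₚ = 6 × 10^8 m
rₐ + rₚ = 1 × 10^9 m
e = (rₐ − rₚ)/(rₐ + rₚ) = 0.6

Final answer: e = 0.6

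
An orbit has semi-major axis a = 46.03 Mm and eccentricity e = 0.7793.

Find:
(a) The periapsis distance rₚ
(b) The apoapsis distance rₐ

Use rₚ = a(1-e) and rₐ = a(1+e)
a = 46.03 Mm = 4.603 × 10^7 m
e = 0.7793:  1 − e = 0.2207,  1 + e = 1.7793
(a) rₚ = a(1 − e) = 4.603 × 10^7 m × 0.2207 = 1.01588 × 10^7 m ≈ 10.16 Mm
(b) rₐ = a(1 + e) = 4.603 × 10^7 m × 1.7793 = 8.19012 × 10^7 m ≈ 81.9 Mm

Final answer:
(a) rₚ = 10.16 Mm
(b) rₐ = 81.9 Mm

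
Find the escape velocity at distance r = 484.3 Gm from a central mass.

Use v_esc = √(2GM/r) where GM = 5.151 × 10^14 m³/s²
r = 484.3 Gm = 4.843 × 10^11 m
GM = 5.151 × 10^14 m³/s²
2GM/r = 2 × (5.151 × 10^14) / (4.843 × 10^11) = 2127.19 m²/s²
v_esc = √(2GM/r) = 46.1215 m/s ≈ 46.12 m/s

Final answer: 46.12 m/s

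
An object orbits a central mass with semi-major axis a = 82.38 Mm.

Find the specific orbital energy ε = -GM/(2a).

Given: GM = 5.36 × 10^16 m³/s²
a = 82.38 Mm = 8.238 × 10^7 m
GM = 5.36 × 10^16 m³/s²
2a = 1.6476 × 10^8 m
ε = −GM/(2a) = -3.25322 × 10^8 J/kg ≈ -325.3 MJ/kg

Final answer: -325.3 MJ/kg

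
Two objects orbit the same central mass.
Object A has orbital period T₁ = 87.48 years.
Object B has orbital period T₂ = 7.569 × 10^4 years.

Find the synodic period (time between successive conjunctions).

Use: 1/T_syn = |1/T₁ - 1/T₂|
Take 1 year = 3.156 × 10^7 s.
T₁ = 87.48 years = 2.76087 × 10^9 s
T₂ = 7.569 × 10^4 years = 2.38878 × 10^12 s
1/T₁ = 3.62205 × 10^-10 s⁻¹
1/T₂ = 4.18624 × 10^-13 s⁻¹
|1/T₁ − 1/T₂| = 3.61786 × 10^-10 s⁻¹
T_syn = 1 / |1/T₁ − 1/T₂| = 2.76406 × 10^9 s ≈ 87.58 years

Final answer: T_syn = 87.58 years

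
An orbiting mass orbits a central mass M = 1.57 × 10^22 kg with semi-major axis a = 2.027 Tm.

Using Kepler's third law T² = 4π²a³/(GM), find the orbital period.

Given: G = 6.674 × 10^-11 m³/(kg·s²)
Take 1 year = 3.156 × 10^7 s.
M = 1.57 × 10^22 kg
GM = G × M = 6.674 × 10^-11 × 1.57 × 10^22 = 1.04782 × 10^12 m³/s²
a = 2.027 Tm = 2.027 × 10^12 m
a³ = 8.32839 × 10^36 m³
T = 2π √(a³/GM) = 2π √((8.32839 × 10^36) / (1.04782 × 10^12)) = 2π × 2.81928 × 10^12 s
T = 1.7714 × 10^13 s ≈ 5.613 × 10^5 years

Final answer: 5.613 × 10^5 years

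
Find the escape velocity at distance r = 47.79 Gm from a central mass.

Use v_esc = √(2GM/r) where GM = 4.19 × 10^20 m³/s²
r = 47.79 Gm = 4.779 × 10^10 m
GM = 4.19 × 10^20 m³/s²
2GM/r = 2 × (4.19 × 10^20) / (4.779 × 10^10) = 1.7535 × 10^10 m²/s²
v_esc = √(2GM/r) = 132420 m/s ≈ 132.4 km/s

Final answer: 132.4 km/s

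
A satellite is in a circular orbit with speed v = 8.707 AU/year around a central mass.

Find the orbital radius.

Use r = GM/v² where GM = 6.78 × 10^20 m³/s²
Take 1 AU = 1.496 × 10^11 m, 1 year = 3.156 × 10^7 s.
v = 8.707 AU/year = 41272.7 m/s
GM = 6.78 × 10^20 m³/s²
v² = 1.70344 × 10^9 m²/s²
r = GM/v² = (6.78 × 10^20) / (1.70344 × 10^9) = 3.98019 × 10^11 m ≈ 2.661 AU

Final answer: 2.661 AU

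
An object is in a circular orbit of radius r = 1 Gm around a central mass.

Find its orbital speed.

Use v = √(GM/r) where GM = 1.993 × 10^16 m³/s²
r = 1 Gm = 1 × 10^9 m
GM = 1.993 × 10^16 m³/s²
GM/r = (1.993 × 10^16) / (1 × 10^9) = 1.993 × 10^7 m²/s²
v = √(GM/r) = 4464.3 m/s ≈ 4.464 km/s

Final answer: 4.464 km/s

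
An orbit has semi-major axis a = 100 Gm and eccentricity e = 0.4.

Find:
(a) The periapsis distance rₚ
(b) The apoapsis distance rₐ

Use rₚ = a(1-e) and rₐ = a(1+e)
a = 100 Gm = 1 × 10^11 m
e = 0.4:  1 − e = 0.6,  1 + e = 1.4
(a) rₚ = a(1 − e) = 1 × 10^11 m × 0.6 = 6 × 10^10 m ≈ 60 Gm
(b) rₐ = a(1 + e) = 1 × 10^11 m × 1.4 = 1.4 × 10^11 m ≈ 140 Gm

Final answer:
(a) rₚ = 60 Gm
(b) rₐ = 140 Gm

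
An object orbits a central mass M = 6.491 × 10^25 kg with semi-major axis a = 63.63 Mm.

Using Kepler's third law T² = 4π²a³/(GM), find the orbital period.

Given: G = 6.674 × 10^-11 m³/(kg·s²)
M = 6.491 × 10^25 kg
GM = G × M = 6.674 × 10^-11 × 6.491 × 10^25 = 4.33209 × 10^15 m³/s²
a = 63.63 Mm = 6.363 × 10^7 m
a³ = 2.57624 × 10^23 m³
T = 2π √(a³/GM) = 2π √((2.57624 × 10^23) / (4.33209 × 10^15)) = 2π × 7711.59 s
T = 48453.4 s ≈ 13.46 hours

Final answer: 13.46 hours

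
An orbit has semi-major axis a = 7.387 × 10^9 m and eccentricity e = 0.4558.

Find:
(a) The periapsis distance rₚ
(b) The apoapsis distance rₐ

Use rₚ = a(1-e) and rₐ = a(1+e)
a = 7.387 × 10^9 m
e = 0.4558:  1 − e = 0.5442,  1 + e = 1.4558
(a) rₚ = a(1 − e) = 7.387 × 10^9 m × 0.5442 = 4.02001 × 10^9 m ≈ 4.02 × 10^9 m
(b) rₐ = a(1 + e) = 7.387 × 10^9 m × 1.4558 = 1.0754 × 10^10 m ≈ 1.075 × 10^10 m

Final answer:
(a) rₚ = 4.02 × 10^9 m
(b) rₐ = 1.075 × 10^10 m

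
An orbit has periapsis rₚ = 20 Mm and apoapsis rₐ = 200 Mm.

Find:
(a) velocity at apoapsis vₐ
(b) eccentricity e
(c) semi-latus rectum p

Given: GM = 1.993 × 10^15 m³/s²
rₚ = 20 Mm = 2 × 10^7 m
rₐ = 200 Mm = 2 × 10^8 m
GM = 1.993 × 10^15 m³/s²
a = (rₚ + rₐ)/2 = 1.1 × 10^8 m
e = (rₐ − rₚ)/(rₐ + rₚ) = (1.8 × 10^8) / (2.2 × 10^8) = 0.818182
(a) vₐ² = GM (2/rₐ − 1/a) = 1.993 × 10^15 × (1 × 10^-8 − 9.09091 × 10^-9) = 1.81182 × 10^6 m²/s²;  vₐ = 1346.04 m/s ≈ 1.346 km/s
(b) e = 0.818182 ≈ 0.8182
(c) 1 − e² = 0.330579;  p = a(1 − e²) = 1.1 × 10^8 × 0.330579 = 3.63636 × 10^7 m ≈ 36.36 Mm

Final answer:
(a) velocity at apoapsis vₐ = 1.346 km/s
(b) eccentricity e = 0.8182
(c) semi-latus rectum p = 36.36 Mm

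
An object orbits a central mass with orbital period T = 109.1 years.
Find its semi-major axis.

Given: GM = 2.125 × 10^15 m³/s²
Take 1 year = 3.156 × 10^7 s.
T = 109.1 years = 3.4432 × 10^9 s
GM = 2.125 × 10^15 m³/s²
Kepler's third law: a³ = GM T² / (4π²)
T² = 1.18556 × 10^19 s²
a³ = (2.125 × 10^15) × (1.18556 × 10^19) / (4π²) = 6.3815 × 10^32 m³
a = (a³)^(1/3) = 8.60943 × 10^10 m ≈ 86.09 Gm

Final answer: 86.09 Gm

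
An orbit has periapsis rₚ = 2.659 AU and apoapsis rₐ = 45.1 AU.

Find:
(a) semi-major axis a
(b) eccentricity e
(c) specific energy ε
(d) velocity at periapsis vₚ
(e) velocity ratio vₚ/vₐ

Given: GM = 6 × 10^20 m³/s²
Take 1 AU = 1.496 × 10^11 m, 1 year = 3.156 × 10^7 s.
rₚ = 2.659 AU = 3.97786 × 10^11 m
rₐ = 45.1 AU = 6.74696 × 10^12 m
GM = 6 × 10^20 m³/s²
a = (rₚ + rₐ)/2 = 3.57237 × 10^12 m
e = (rₐ − rₚ)/(rₐ + rₚ) = (6.34917 × 10^12) / (7.14475 × 10^12) = 0.888649
(a) a = 3.57237 × 10^12 m ≈ 23.88 AU
(b) e = 0.888649 ≈ 0.8886
(c) 2a = 7.14475 × 10^12 m;  ε = −GM/(2a) = -8.39778 × 10^7 J/kg ≈ -83.98 MJ/kg
(d) vₚ² = GM (2/rₚ − 1/a) = 6 × 10^20 × (5.02782 × 10^-12 − 2.79926 × 10^-13) = 2.84874 × 10^9 m²/s²;  vₚ = 53373.6 m/s ≈ 11.26 AU/year
(e) vₚ/vₐ = rₐ/rₚ (angular momentum) = (6.74696 × 10^12) / (3.97786 × 10^11) = 16.9613 ≈ 16.96

Final answer:
(a) semi-major axis a = 23.88 AU
(b) eccentricity e = 0.8886
(c) specific energy ε = -83.98 MJ/kg
(d) velocity at periapsis vₚ = 11.26 AU/year
(e) velocity ratio vₚ/vₐ = 16.96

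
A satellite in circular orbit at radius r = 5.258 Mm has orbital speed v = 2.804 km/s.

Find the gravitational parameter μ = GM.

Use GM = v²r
r = 5.258 Mm = 5.258 × 10^6 m
v = 2.804 km/s = 2804 m/s
v² = 7.86242 × 10^6 m²/s²
GM = v²r = 7.86242 × 10^6 × 5.258 × 10^6 = 4.13406 × 10^13 m³/s²
GM ≈ 4.134 × 10^13 m³/s²

Final answer: GM = 4.134 × 10^13 m³/s²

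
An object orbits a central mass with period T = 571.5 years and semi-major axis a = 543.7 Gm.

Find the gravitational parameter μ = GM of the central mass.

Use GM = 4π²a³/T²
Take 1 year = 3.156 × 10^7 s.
T = 571.5 years = 1.80365 × 10^10 s
a = 543.7 Gm = 5.437 × 10^11 m
a³ = 1.60723 × 10^35 m³
T² = 3.25317 × 10^20 s²
GM = 4π² × (1.60723 × 10^35) / (3.25317 × 10^20) = 1.95043 × 10^16 m³/s²
GM ≈ 1.95 × 10^16 m³/s²

Final answer: GM = 1.95 × 10^16 m³/s²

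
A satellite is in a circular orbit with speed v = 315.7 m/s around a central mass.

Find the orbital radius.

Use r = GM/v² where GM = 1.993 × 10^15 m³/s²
v = 315.7 m/s
GM = 1.993 × 10^15 m³/s²
v² = 99666.5 m²/s²
r = GM/v² = (1.993 × 10^15) / 99666.5 = 1.99967 × 10^10 m ≈ 20 Gm

Final answer: 20 Gm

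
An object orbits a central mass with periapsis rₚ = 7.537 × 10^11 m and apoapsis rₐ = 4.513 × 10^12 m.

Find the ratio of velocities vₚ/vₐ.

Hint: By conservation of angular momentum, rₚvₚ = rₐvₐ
rₚ = 7.537 × 10^11 m
rₐ = 4.513 × 10^12 m
rₚvₚ = rₐvₐ  ⇒  vₚ/vₐ = rₐ/rₚ
vₚ/vₐ = (4.513 × 10^12) / (7.537 × 10^11) = 5.98779

Final answer: vₚ/vₐ = 5.988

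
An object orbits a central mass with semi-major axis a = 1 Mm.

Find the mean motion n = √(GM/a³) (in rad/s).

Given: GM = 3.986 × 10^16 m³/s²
a = 1 Mm = 1 × 10^6 m
GM = 3.986 × 10^16 m³/s²
a³ = 1 × 10^18 m³
GM/a³ = (3.986 × 10^16) / (1 × 10^18) = 0.03986 s⁻²
n = √(GM/a³) = 0.19965 rad/s ≈ 0.1996 rad/s

Final answer: n = 0.1996 rad/s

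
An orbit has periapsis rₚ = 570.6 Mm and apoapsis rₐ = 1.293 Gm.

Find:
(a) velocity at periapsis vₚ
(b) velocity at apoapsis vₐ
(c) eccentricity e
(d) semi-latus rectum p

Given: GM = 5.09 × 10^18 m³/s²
rₚ = 570.6 Mm = 5.706 × 10^8 m
rₐ = 1.293 Gm = 1.293 × 10^9 m
GM = 5.09 × 10^18 m³/s²
a = (rₚ + rₐ)/2 = 9.318 × 10^8 m
e = (rₐ − rₚ)/(rₐ + rₚ) = (7.224 × 10^8) / (1.8636 × 10^9) = 0.387637
(a) vₚ² = GM (2/rₚ − 1/a) = 5.09 × 10^18 × (3.50508 × 10^-9 − 1.07319 × 10^-9) = 1.23783 × 10^10 m²/s²;  vₚ = 111258 m/s ≈ 111.3 km/s
(b) vₐ² = GM (2/rₐ − 1/a) = 5.09 × 10^18 × (1.54679 × 10^-9 − 1.07319 × 10^-9) = 2.41062 × 10^9 m²/s²;  vₐ = 49098 m/s ≈ 49.1 km/s
(c) e = 0.387637 ≈ 0.3876
(d) 1 − e² = 0.849738;  p = a(1 − e²) = 9.318 × 10^8 × 0.849738 = 7.91786 × 10^8 m ≈ 791.8 Mm

Final answer:
(a) velocity at periapsis vₚ = 111.3 km/s
(b) velocity at apoapsis vₐ = 49.1 km/s
(c) eccentricity e = 0.3876
(d) semi-latus rectum p = 791.8 Mm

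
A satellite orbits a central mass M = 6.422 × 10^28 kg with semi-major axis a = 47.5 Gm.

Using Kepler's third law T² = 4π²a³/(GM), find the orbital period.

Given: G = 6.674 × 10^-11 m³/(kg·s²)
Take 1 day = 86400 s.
M = 6.422 × 10^28 kg
GM = G × M = 6.674 × 10^-11 × 6.422 × 10^28 = 4.28604 × 10^18 m³/s²
a = 47.5 Gm = 4.75 × 10^10 m
a³ = 1.07172 × 10^32 m³
T = 2π √(a³/GM) = 2π √((1.07172 × 10^32) / (4.28604 × 10^18)) = 2π × 5.00049 × 10^6 s
T = 3.1419 × 10^7 s ≈ 363.6 days

Final answer: 363.6 days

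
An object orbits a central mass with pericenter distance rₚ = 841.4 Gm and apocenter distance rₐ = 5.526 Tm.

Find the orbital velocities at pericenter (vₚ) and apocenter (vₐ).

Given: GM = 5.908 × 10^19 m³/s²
rₚ = 841.4 Gm = 8.414 × 10^11 m
rₐ = 5.526 Tm = 5.526 × 10^12 m
GM = 5.908 × 10^19 m³/s²
a = (rₚ + rₐ)/2 = 3.1837 × 10^12 m
Vis-viva: v² = GM (2/r − 1/a)
vₚ² = 5.908 × 10^19 × (2.37699 × 10^-12 − 3.141 × 10^-13) = 1.21876 × 10^8 m²/s²
vₚ = 11039.7 m/s ≈ 11.04 km/s
vₐ² = 5.908 × 10^19 × (3.61925 × 10^-13 − 3.141 × 10^-13) = 2.82553 × 10^6 m²/s²
vₐ = 1680.93 m/s ≈ 1.681 km/s

Final answer: vₚ = 11.04 km/s, vₐ = 1.681 km/s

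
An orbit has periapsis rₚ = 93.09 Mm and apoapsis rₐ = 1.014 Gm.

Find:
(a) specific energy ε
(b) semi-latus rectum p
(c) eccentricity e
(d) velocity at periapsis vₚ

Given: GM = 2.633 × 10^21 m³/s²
rₚ = 93.09 Mm = 9.309 × 10^7 m
rₐ = 1.014 Gm = 1.014 × 10^9 m
GM = 2.633 × 10^21 m³/s²
a = (rₚ + rₐ)/2 = 5.53545 × 10^8 m
e = (rₐ − rₚ)/(rₐ + rₚ) = (9.2091 × 10^8) / (1.10709 × 10^9) = 0.831829
(a) 2a = 1.10709 × 10^9 m;  ε = −GM/(2a) = -2.37831 × 10^12 J/kg ≈ -2378 GJ/kg
(b) 1 − e² = 0.30806;  p = a(1 − e²) = 5.53545 × 10^8 × 0.30806 = 1.70525 × 10^8 m ≈ 170.5 Mm
(c) e = 0.831829 ≈ 0.8318
(d) vₚ² = GM (2/rₚ − 1/a) = 2.633 × 10^21 × (2.14846 × 10^-8 − 1.80654 × 10^-9) = 5.18123 × 10^13 m²/s²;  vₚ = 7.19808 × 10^6 m/s ≈ 7198 km/s

Final answer:
(a) specific energy ε = -2378 GJ/kg
(b) semi-latus rectum p = 170.5 Mm
(c) eccentricity e = 0.8318
(d) velocity at periapsis vₚ = 7198 km/s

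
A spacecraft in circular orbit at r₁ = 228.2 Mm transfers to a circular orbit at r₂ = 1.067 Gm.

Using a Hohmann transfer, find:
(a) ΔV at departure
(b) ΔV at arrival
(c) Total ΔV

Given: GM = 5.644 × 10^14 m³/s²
r₁ = 228.2 Mm = 2.282 × 10^8 m
r₂ = 1.067 Gm = 1.067 × 10^9 m
GM = 5.644 × 10^14 m³/s²
Transfer ellipse: a_t = (r₁ + r₂)/2 = 6.476 × 10^8 m
Circular speed at r₁: v₁ = √(GM/r₁) = 1572.66 m/s
Transfer speed at r₁ (periapsis): v₁ₜ = √(GM(2/r₁ − 1/a_t)) = 2018.67 m/s
(a) ΔV₁ = v₁ₜ − v₁ = 446.003 m/s ≈ 446 m/s
Circular speed at r₂: v₂ = √(GM/r₂) = 727.296 m/s
Transfer speed at r₂ (apoapsis): v₂ₜ = √(GM(2/r₂ − 1/a_t)) = 431.733 m/s
(b) ΔV₂ = v₂ − v₂ₜ = 295.563 m/s ≈ 295.6 m/s
(c) ΔV_total = ΔV₁ + ΔV₂ = 741.566 m/s ≈ 741.6 m/s

Final answer:
(a) ΔV₁ = 446 m/s
(b) ΔV₂ = 295.6 m/s
(c) ΔV_total = 741.6 m/s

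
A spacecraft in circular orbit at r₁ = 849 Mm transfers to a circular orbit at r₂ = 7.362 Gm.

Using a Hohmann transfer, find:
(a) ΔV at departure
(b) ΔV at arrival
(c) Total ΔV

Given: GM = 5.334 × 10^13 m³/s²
r₁ = 849 Mm = 8.49 × 10^8 m
r₂ = 7.362 Gm = 7.362 × 10^9 m
GM = 5.334 × 10^13 m³/s²
Transfer ellipse: a_t = (r₁ + r₂)/2 = 4.1055 × 10^9 m
Circular speed at r₁: v₁ = √(GM/r₁) = 250.653 m/s
Transfer speed at r₁ (periapsis): v₁ₜ = √(GM(2/r₁ − 1/a_t)) = 335.651 m/s
(a) ΔV₁ = v₁ₜ − v₁ = 84.9978 m/s ≈ 85 m/s
Circular speed at r₂: v₂ = √(GM/r₂) = 85.1194 m/s
Transfer speed at r₂ (apoapsis): v₂ₜ = √(GM(2/r₂ − 1/a_t)) = 38.7079 m/s
(b) ΔV₂ = v₂ − v₂ₜ = 46.4115 m/s ≈ 46.41 m/s
(c) ΔV_total = ΔV₁ + ΔV₂ = 131.409 m/s ≈ 131.4 m/s

Final answer:
(a) ΔV₁ = 85 m/s
(b) ΔV₂ = 46.41 m/s
(c) ΔV_total = 131.4 m/s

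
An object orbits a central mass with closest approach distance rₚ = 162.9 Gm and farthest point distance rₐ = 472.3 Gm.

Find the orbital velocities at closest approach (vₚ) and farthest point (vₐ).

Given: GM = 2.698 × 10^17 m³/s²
rₚ = 162.9 Gm = 1.629 × 10^11 m
rₐ = 472.3 Gm = 4.723 × 10^11 m
GM = 2.698 × 10^17 m³/s²
a = (rₚ + rₐ)/2 = 3.176 × 10^11 m
Vis-viva: v² = GM (2/r − 1/a)
vₚ² = 2.698 × 10^17 × (1.22775 × 10^-11 − 3.14861 × 10^-12) = 2.46297 × 10^6 m²/s²
vₚ = 1569.38 m/s ≈ 1.569 km/s
vₐ² = 2.698 × 10^17 × (4.2346 × 10^-12 − 3.14861 × 10^-12) = 292998 m²/s²
vₐ = 541.293 m/s ≈ 541.3 m/s

Final answer: vₚ = 1.569 km/s, vₐ = 541.3 m/s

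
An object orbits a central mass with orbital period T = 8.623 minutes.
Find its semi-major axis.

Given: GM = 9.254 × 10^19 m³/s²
T = 8.623 minutes = 517.38 s
GM = 9.254 × 10^19 m³/s²
Kepler's third law: a³ = GM T² / (4π²)
T² = 267682 s²
a³ = (9.254 × 10^19) × 267682 / (4π²) = 6.27464 × 10^23 m³
a = (a³)^(1/3) = 8.5611 × 10^7 m ≈ 8.561 × 10^7 m

Final answer: 8.561 × 10^7 m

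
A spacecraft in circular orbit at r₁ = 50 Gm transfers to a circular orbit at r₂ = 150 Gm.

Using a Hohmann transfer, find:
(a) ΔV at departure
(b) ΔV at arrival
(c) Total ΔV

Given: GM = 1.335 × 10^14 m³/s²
r₁ = 50 Gm = 5 × 10^10 m
r₂ = 150 Gm = 1.5 × 10^11 m
GM = 1.335 × 10^14 m³/s²
Transfer ellipse: a_t = (r₁ + r₂)/2 = 1 × 10^11 m
Circular speed at r₁: v₁ = √(GM/r₁) = 51.672 m/s
Transfer speed at r₁ (periapsis): v₁ₜ = √(GM(2/r₁ − 1/a_t)) = 63.2851 m/s
(a) ΔV₁ = v₁ₜ − v₁ = 11.613 m/s ≈ 11.61 m/s
Circular speed at r₂: v₂ = √(GM/r₂) = 29.8329 m/s
Transfer speed at r₂ (apoapsis): v₂ₜ = √(GM(2/r₂ − 1/a_t)) = 21.095 m/s
(b) ΔV₂ = v₂ − v₂ₜ = 8.73784 m/s ≈ 8.738 m/s
(c) ΔV_total = ΔV₁ + ΔV₂ = 20.3509 m/s ≈ 20.35 m/s

Final answer:
(a) ΔV₁ = 11.61 m/s
(b) ΔV₂ = 8.738 m/s
(c) ΔV_total = 20.35 m/s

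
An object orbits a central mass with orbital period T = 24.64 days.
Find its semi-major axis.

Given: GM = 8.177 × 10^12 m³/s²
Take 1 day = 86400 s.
T = 24.64 days = 2.1289 × 10^6 s
GM = 8.177 × 10^12 m³/s²
Kepler's third law: a³ = GM T² / (4π²)
T² = 4.5322 × 10^12 s²
a³ = (8.177 × 10^12) × (4.5322 × 10^12) / (4π²) = 9.38735 × 10^23 m³
a = (a³)^(1/3) = 9.79147 × 10^7 m ≈ 97.91 Mm

Final answer: 97.91 Mm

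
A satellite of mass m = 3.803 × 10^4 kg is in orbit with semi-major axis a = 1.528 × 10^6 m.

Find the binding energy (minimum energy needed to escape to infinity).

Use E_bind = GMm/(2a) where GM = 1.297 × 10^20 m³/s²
a = 1.528 × 10^6 m
GM = 1.297 × 10^20 m³/s²
m = 3.803 × 10^4 kg
GMm = 1.297 × 10^20 × 38030 = 4.93249 × 10^24 m³·kg/s²
2a = 3.056 × 10^6 m
E_bind = GMm/(2a) = 1.61404 × 10^18 J ≈ 1.614 EJ

Final answer: 1.614 EJ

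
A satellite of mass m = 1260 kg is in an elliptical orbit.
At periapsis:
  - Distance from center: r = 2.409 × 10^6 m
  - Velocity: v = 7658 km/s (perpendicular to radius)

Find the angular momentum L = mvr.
r = 2.409 × 10^6 m
v = 7658 km/s = 7.658 × 10^6 m/s
vr = 7.658 × 10^6 × 2.409 × 10^6 = 1.84481 × 10^13 m²/s
L = m × vr = 1260 × 1.84481 × 10^13 = 2.32446 × 10^16 kg·m²/s ≈ 2.324 × 10^16 kg·m²/s

Final answer: L = 2.324 × 10^16 kg·m²/s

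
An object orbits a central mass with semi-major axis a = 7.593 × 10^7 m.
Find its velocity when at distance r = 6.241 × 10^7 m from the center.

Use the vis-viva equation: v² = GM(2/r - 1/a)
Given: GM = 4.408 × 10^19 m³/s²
a = 7.593 × 10^7 m
r = 6.241 × 10^7 m
GM = 4.408 × 10^19 m³/s²
2/r − 1/a = 3.20461 × 10^-8 − 1.317 × 10^-8 = 1.88761 × 10^-8 m⁻¹
v² = GM (2/r − 1/a) = 8.32059 × 10^11 m²/s²
v = 912173 m/s ≈ 912.2 km/s

Final answer: 912.2 km/s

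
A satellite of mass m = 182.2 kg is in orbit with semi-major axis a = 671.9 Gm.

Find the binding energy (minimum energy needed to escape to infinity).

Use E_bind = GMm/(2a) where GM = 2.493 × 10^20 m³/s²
a = 671.9 Gm = 6.719 × 10^11 m
GM = 2.493 × 10^20 m³/s²
m = 182.2 kg
GMm = 2.493 × 10^20 × 182.2 = 4.54225 × 10^22 m³·kg/s²
2a = 1.3438 × 10^12 m
E_bind = GMm/(2a) = 3.38015 × 10^10 J ≈ 33.8 GJ

Final answer: 33.8 GJ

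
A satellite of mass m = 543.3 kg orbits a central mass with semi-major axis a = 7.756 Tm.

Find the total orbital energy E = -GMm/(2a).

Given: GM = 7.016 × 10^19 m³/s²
a = 7.756 Tm = 7.756 × 10^12 m
GM = 7.016 × 10^19 m³/s²
2a = 1.5512 × 10^13 m
GMm = 7.016 × 10^19 × 543.3 = 3.81179 × 10^22 m³·kg/s²
E = −GMm/(2a) = -2.45732 × 10^9 J ≈ -2.457 GJ

Final answer: -2.457 GJ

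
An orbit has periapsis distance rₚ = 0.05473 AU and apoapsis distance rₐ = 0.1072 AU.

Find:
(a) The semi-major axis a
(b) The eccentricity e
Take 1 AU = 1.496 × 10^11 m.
rₚ = 0.05473 AU = 8.18761 × 10^9 m
rₐ = 0.1072 AU = 1.60371 × 10^10 m
(a) a = (rₚ + rₐ)/2 = 1.21124 × 10^10 m ≈ 0.08096 AU
(b) e = (rₐ − rₚ)/(rₐ + rₚ) = (7.84951 × 10^9) / (2.42247 × 10^10) = 0.324029

Final answer:
(a) a = 0.08096 AU
(b) e = 0.324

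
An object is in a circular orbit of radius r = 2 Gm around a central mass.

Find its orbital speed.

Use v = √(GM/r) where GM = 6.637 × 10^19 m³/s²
r = 2 Gm = 2 × 10^9 m
GM = 6.637 × 10^19 m³/s²
GM/r = (6.637 × 10^19) / (2 × 10^9) = 3.3185 × 10^10 m²/s²
v = √(GM/r) = 182168 m/s ≈ 182.2 km/s

Final answer: 182.2 km/s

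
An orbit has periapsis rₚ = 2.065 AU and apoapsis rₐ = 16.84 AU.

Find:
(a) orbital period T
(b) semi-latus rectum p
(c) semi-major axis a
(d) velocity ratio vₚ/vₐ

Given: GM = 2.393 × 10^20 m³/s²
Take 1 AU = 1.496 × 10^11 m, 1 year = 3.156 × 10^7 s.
rₚ = 2.065 AU = 3.08924 × 10^11 m
rₐ = 16.84 AU = 2.51926 × 10^12 m
GM = 2.393 × 10^20 m³/s²
a = (rₚ + rₐ)/2 = 1.41409 × 10^12 m
e = (rₐ − rₚ)/(rₐ + rₚ) = (2.21034 × 10^12) / (2.82819 × 10^12) = 0.781539
(a) a³ = 2.82771 × 10^36 m³;  T = 2π √(a³/GM) = 2π × 1.08704 × 10^8 s = 6.83008 × 10^8 s ≈ 21.64 years
(b) 1 − e² = 0.389196;  p = a(1 − e²) = 1.41409 × 10^12 × 0.389196 = 5.5036 × 10^11 m ≈ 3.679 AU
(c) a = 1.41409 × 10^12 m ≈ 9.453 AU
(d) vₚ/vₐ = rₐ/rₚ (angular momentum) = (2.51926 × 10^12) / (3.08924 × 10^11) = 8.15496 ≈ 8.155

Final answer:
(a) orbital period T = 21.64 years
(b) semi-latus rectum p = 3.679 AU
(c) semi-major axis a = 9.453 AU
(d) velocity ratio vₚ/vₐ = 8.155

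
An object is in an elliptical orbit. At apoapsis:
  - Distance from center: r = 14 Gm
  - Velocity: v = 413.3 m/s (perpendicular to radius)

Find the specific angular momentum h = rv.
r = 14 Gm = 1.4 × 10^10 m
v = 413.3 m/s
h = rv = 1.4 × 10^10 × 413.3 = 5.7862 × 10^12 m²/s ≈ 5.786 × 10^12 m²/s

Final answer: h = 5.786 × 10^12 m²/s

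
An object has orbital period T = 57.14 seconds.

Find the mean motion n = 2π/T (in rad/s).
T = 57.14 seconds
n = 2π / 57.14 s = 0.109961 rad/s ≈ 0.11 rad/s

Final answer: n = 0.11 rad/s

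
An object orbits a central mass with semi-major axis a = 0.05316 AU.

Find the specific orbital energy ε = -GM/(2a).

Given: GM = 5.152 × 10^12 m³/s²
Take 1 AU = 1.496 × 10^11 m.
a = 0.05316 AU = 7.95274 × 10^9 m
GM = 5.152 × 10^12 m³/s²
2a = 1.59055 × 10^10 m
ε = −GM/(2a) = -323.914 J/kg ≈ -323.9 J/kg

Final answer: -323.9 J/kg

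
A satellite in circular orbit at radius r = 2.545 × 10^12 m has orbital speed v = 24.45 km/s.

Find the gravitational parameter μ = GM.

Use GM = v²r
r = 2.545 × 10^12 m
v = 24.45 km/s = 24450 m/s
v² = 5.97802 × 10^8 m²/s²
GM = v²r = 5.97802 × 10^8 × 2.545 × 10^12 = 1.52141 × 10^21 m³/s²
GM ≈ 1.521 × 10^21 m³/s²

Final answer: GM = 1.521 × 10^21 m³/s²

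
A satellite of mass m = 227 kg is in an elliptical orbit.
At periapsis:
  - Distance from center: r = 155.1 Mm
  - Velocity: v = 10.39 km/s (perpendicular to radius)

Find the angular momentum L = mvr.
r = 155.1 Mm = 1.551 × 10^8 m
v = 10.39 km/s = 10390 m/s
vr = 10390 × 1.551 × 10^8 = 1.61149 × 10^12 m²/s
L = m × vr = 227 × 1.61149 × 10^12 = 3.65808 × 10^14 kg·m²/s ≈ 3.658 × 10^14 kg·m²/s

Final answer: L = 3.658 × 10^14 kg·m²/s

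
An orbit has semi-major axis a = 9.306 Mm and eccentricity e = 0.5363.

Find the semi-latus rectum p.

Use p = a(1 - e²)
a = 9.306 Mm = 9.306 × 10^6 m
e = 0.5363,  e² = 0.287618,  1 − e² = 0.712382
p = a(1 − e²) = 9.306 × 10^6 m × 0.712382 = 6.62943 × 10^6 m ≈ 6.629 Mm

Final answer: p = 6.629 Mm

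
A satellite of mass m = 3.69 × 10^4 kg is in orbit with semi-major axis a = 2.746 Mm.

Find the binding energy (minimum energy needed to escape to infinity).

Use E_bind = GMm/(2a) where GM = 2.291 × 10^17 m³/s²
a = 2.746 Mm = 2.746 × 10^6 m
GM = 2.291 × 10^17 m³/s²
m = 3.69 × 10^4 kg
GMm = 2.291 × 10^17 × 36900 = 8.45379 × 10^21 m³·kg/s²
2a = 5.492 × 10^6 m
E_bind = GMm/(2a) = 1.53929 × 10^15 J ≈ 1.539 PJ

Final answer: 1.539 PJ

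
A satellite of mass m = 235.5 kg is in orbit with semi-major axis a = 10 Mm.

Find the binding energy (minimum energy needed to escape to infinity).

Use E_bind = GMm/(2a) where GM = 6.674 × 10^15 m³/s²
a = 10 Mm = 1 × 10^7 m
GM = 6.674 × 10^15 m³/s²
m = 235.5 kg
GMm = 6.674 × 10^15 × 235.5 = 1.57173 × 10^18 m³·kg/s²
2a = 2 × 10^7 m
E_bind = GMm/(2a) = 7.85864 × 10^10 J ≈ 78.59 GJ

Final answer: 78.59 GJ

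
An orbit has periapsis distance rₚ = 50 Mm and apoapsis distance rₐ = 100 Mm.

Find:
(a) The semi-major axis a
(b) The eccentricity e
rₚ = 50 Mm = 5 × 10^7 m
rₐ = 100 Mm = 1 × 10^8 m
(a) a = (rₚ + rₐ)/2 = 7.5 × 10^7 m ≈ 75 Mm
(b) e = (rₐ − rₚ)/(rₐ + rₚ) = (5 × 10^7) / (1.5 × 10^8) = 0.333333

Final answer:
(a) a = 75 Mm
(b) e = 0.3333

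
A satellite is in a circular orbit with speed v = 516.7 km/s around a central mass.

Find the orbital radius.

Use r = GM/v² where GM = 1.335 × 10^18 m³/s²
v = 516.7 km/s = 516700 m/s
GM = 1.335 × 10^18 m³/s²
v² = 2.66979 × 10^11 m²/s²
r = GM/v² = (1.335 × 10^18) / (2.66979 × 10^11) = 5.0004 × 10^6 m ≈ 5 Mm

Final answer: 5 Mm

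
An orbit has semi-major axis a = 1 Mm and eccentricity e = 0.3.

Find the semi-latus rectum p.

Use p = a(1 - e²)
a = 1 Mm = 1 × 10^6 m
e = 0.3,  e² = 0.09,  1 − e² = 0.91
p = a(1 − e²) = 1 × 10^6 m × 0.91 = 910000 m ≈ 910 km

Final answer: p = 910 km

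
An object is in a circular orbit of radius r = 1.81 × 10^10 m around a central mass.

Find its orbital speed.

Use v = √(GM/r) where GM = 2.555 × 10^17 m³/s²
r = 1.81 × 10^10 m
GM = 2.555 × 10^17 m³/s²
GM/r = (2.555 × 10^17) / (1.81 × 10^10) = 1.4116 × 10^7 m²/s²
v = √(GM/r) = 3757.13 m/s ≈ 3.757 km/s

Final answer: 3.757 km/s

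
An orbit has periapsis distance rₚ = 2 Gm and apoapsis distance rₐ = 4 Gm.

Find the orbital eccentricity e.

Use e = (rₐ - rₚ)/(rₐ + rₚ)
rₚ = 2 Gm = 2 × 10^9 m
rₐ = 4 Gm = 4 × 10^9 m
rₐ − rₚ = 2 × 10^9 m
rₐ + rₚ = 6 × 10^9 m
e = (rₐ − rₚ)/(rₐ + rₚ) = 0.333333

Final answer: e = 0.3333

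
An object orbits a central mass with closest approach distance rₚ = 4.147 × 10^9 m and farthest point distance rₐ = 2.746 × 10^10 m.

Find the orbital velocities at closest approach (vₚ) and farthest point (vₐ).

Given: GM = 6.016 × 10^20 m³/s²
rₚ = 4.147 × 10^9 m
rₐ = 2.746 × 10^10 m
GM = 6.016 × 10^20 m³/s²
a = (rₚ + rₐ)/2 = 1.58035 × 10^10 m
Vis-viva: v² = GM (2/r − 1/a)
vₚ² = 6.016 × 10^20 × (4.82276 × 10^-10 − 6.32771 × 10^-11) = 2.5207 × 10^11 m²/s²
vₚ = 502066 m/s ≈ 502.1 km/s
vₐ² = 6.016 × 10^20 × (7.28332 × 10^-11 − 6.32771 × 10^-11) = 5.74894 × 10^9 m²/s²
vₐ = 75821.8 m/s ≈ 75.82 km/s

Final answer: vₚ = 502.1 km/s, vₐ = 75.82 km/s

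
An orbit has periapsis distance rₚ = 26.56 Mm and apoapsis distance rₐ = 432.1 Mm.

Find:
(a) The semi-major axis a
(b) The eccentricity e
rₚ = 26.56 Mm = 2.656 × 10^7 m
rₐ = 432.1 Mm = 4.321 × 10^8 m
(a) a = (rₚ + rₐ)/2 = 2.2933 × 10^8 m ≈ 229.3 Mm
(b) e = (rₐ − rₚ)/(rₐ + rₚ) = (4.0554 × 10^8) / (4.5866 × 10^8) = 0.884184

Final answer:
(a) a = 229.3 Mm
(b) e = 0.8842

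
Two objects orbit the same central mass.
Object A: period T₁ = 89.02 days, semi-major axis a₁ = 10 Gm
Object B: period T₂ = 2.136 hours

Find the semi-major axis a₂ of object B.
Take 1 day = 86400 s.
T₁ = 89.02 days = 7.69133 × 10^6 s
T₂ = 2.136 hours = 7689.6 s
a₁ = 10 Gm = 1 × 10^10 m
Kepler's third law: (T₂/T₁)² = (a₂/a₁)³  ⇒  a₂ = a₁ (T₂/T₁)^(2/3)
T₂/T₁ = 0.000999775
(T₂/T₁)^(2/3) = 0.0099985
a₂ = 1 × 10^10 m × 0.0099985 = 9.9985 × 10^7 m ≈ 99.99 Mm

Final answer: a₂ = 99.99 Mm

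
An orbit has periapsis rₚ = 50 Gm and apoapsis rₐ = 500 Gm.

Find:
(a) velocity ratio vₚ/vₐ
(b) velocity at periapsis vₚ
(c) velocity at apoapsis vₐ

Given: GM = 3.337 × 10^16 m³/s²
rₚ = 50 Gm = 5 × 10^10 m
rₐ = 500 Gm = 5 × 10^11 m
GM = 3.337 × 10^16 m³/s²
a = (rₚ + rₐ)/2 = 2.75 × 10^11 m
e = (rₐ − rₚ)/(rₐ + rₚ) = (4.5 × 10^11) / (5.5 × 10^11) = 0.818182
(a) vₚ/vₐ = rₐ/rₚ (angular momentum) = (5 × 10^11) / (5 × 10^10) = 10 ≈ 10
(b) vₚ² = GM (2/rₚ − 1/a) = 3.337 × 10^16 × (4 × 10^-11 − 3.63636 × 10^-12) = 1.21345 × 10^6 m²/s²;  vₚ = 1101.57 m/s ≈ 1.102 km/s
(c) vₐ² = GM (2/rₐ − 1/a) = 3.337 × 10^16 × (4 × 10^-12 − 3.63636 × 10^-12) = 12134.5 m²/s²;  vₐ = 110.157 m/s ≈ 110.2 m/s

Final answer:
(a) velocity ratio vₚ/vₐ = 10
(b) velocity at periapsis vₚ = 1.102 km/s
(c) velocity at apoapsis vₐ = 110.2 m/s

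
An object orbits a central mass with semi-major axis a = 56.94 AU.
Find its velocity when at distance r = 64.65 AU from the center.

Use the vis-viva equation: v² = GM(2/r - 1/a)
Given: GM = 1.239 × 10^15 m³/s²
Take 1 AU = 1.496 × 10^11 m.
a = 56.94 AU = 8.51822 × 10^12 m
r = 64.65 AU = 9.67164 × 10^12 m
GM = 1.239 × 10^15 m³/s²
2/r − 1/a = 2.0679 × 10^-13 − 1.17395 × 10^-13 = 8.93948 × 10^-14 m⁻¹
v² = GM (2/r − 1/a) = 110.76 m²/s²
v = 10.5243 m/s ≈ 10.52 m/s

Final answer: 10.52 m/s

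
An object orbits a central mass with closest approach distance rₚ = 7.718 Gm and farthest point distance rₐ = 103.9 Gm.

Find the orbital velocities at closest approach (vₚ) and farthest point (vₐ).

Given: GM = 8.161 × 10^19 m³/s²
rₚ = 7.718 Gm = 7.718 × 10^9 m
rₐ = 103.9 Gm = 1.039 × 10^11 m
GM = 8.161 × 10^19 m³/s²
a = (rₚ + rₐ)/2 = 5.5809 × 10^10 m
Vis-viva: v² = GM (2/r − 1/a)
vₚ² = 8.161 × 10^19 × (2.59134 × 10^-10 − 1.79183 × 10^-11) = 1.96857 × 10^10 m²/s²
vₚ = 140306 m/s ≈ 140.3 km/s
vₐ² = 8.161 × 10^19 × (1.92493 × 10^-11 − 1.79183 × 10^-11) = 1.08625 × 10^8 m²/s²
vₐ = 10422.3 m/s ≈ 10.42 km/s

Final answer: vₚ = 140.3 km/s, vₐ = 10.42 km/s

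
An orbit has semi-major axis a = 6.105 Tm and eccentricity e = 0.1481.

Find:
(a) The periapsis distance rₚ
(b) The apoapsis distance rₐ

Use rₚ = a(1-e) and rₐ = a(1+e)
a = 6.105 Tm = 6.105 × 10^12 m
e = 0.1481:  1 − e = 0.8519,  1 + e = 1.1481
(a) rₚ = a(1 − e) = 6.105 × 10^12 m × 0.8519 = 5.20085 × 10^12 m ≈ 5.201 Tm
(b) rₐ = a(1 + e) = 6.105 × 10^12 m × 1.1481 = 7.00915 × 10^12 m ≈ 7.009 Tm

Final answer:
(a) rₚ = 5.201 Tm
(b) rₐ = 7.009 Tm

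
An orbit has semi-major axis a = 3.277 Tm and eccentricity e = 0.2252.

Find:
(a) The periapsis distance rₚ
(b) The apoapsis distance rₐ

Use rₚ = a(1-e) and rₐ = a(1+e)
a = 3.277 Tm = 3.277 × 10^12 m
e = 0.2252:  1 − e = 0.7748,  1 + e = 1.2252
(a) rₚ = a(1 − e) = 3.277 × 10^12 m × 0.7748 = 2.53902 × 10^12 m ≈ 2.539 Tm
(b) rₐ = a(1 + e) = 3.277 × 10^12 m × 1.2252 = 4.01498 × 10^12 m ≈ 4.015 Tm

Final answer:
(a) rₚ = 2.539 Tm
(b) rₐ = 4.015 Tm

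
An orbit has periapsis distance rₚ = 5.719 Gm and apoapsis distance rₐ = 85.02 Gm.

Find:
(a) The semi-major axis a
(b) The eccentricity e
rₚ = 5.719 Gm = 5.719 × 10^9 m
rₐ = 85.02 Gm = 8.502 × 10^10 m
(a) a = (rₚ + rₐ)/2 = 4.53695 × 10^10 m ≈ 45.37 Gm
(b) e = (rₐ − rₚ)/(rₐ + rₚ) = (7.9301 × 10^10) / (9.0739 × 10^10) = 0.873946

Final answer:
(a) a = 45.37 Gm
(b) e = 0.8739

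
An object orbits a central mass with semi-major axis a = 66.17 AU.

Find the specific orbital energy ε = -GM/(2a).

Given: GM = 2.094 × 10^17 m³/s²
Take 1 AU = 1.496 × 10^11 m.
a = 66.17 AU = 9.89903 × 10^12 m
GM = 2.094 × 10^17 m³/s²
2a = 1.97981 × 10^13 m
ε = −GM/(2a) = -10576.8 J/kg ≈ -10.58 kJ/kg

Final answer: -10.58 kJ/kg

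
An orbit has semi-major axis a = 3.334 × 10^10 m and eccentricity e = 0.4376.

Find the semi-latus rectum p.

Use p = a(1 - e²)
a = 3.334 × 10^10 m
e = 0.4376,  e² = 0.191494,  1 − e² = 0.808506
p = a(1 − e²) = 3.334 × 10^10 m × 0.808506 = 2.69556 × 10^10 m ≈ 2.696 × 10^10 m

Final answer: p = 2.696 × 10^10 m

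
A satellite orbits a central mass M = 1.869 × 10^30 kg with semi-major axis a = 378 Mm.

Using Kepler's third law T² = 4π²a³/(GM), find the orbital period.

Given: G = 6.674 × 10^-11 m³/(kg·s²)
M = 1.869 × 10^30 kg
GM = G × M = 6.674 × 10^-11 × 1.869 × 10^30 = 1.24737 × 10^20 m³/s²
a = 378 Mm = 3.78 × 10^8 m
a³ = 5.40102 × 10^25 m³
T = 2π √(a³/GM) = 2π √((5.40102 × 10^25) / (1.24737 × 10^20)) = 2π × 658.021 s
T = 4134.47 s ≈ 1.148 hours

Final answer: 1.148 hours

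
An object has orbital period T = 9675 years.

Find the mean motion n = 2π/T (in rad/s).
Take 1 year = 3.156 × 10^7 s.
T = 9675 years = 3.05343 × 10^11 s
n = 2π / (3.05343 × 10^11 s) = 2.05775 × 10^-11 rad/s ≈ 2.058 × 10^-11 rad/s

Final answer: n = 2.058 × 10^-11 rad/s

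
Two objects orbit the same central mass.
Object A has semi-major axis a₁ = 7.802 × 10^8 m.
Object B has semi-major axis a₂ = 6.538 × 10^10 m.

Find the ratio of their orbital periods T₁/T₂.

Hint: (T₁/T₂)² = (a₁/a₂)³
a₁ = 7.802 × 10^8 m
a₂ = 6.538 × 10^10 m
a₁/a₂ = 0.0119333
T₁/T₂ = (a₁/a₂)^(3/2) = (0.0119333)^1.5 = 0.00130359

Final answer: T₁/T₂ = 0.001304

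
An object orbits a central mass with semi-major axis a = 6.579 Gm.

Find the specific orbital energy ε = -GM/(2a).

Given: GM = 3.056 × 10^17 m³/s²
a = 6.579 Gm = 6.579 × 10^9 m
GM = 3.056 × 10^17 m³/s²
2a = 1.3158 × 10^10 m
ε = −GM/(2a) = -2.32254 × 10^7 J/kg ≈ -23.23 MJ/kg

Final answer: -23.23 MJ/kg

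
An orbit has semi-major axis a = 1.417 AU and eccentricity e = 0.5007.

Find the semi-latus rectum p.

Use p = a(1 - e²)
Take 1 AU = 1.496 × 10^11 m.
a = 1.417 AU = 2.11983 × 10^11 m
e = 0.5007,  e² = 0.2507,  1 − e² = 0.7493
p = a(1 − e²) = 2.11983 × 10^11 m × 0.7493 = 1.58839 × 10^11 m ≈ 1.062 AU

Final answer: p = 1.062 AU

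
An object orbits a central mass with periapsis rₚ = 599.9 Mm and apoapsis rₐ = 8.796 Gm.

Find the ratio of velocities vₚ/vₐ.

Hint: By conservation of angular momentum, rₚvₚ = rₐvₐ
rₚ = 599.9 Mm = 5.999 × 10^8 m
rₐ = 8.796 Gm = 8.796 × 10^9 m
rₚvₚ = rₐvₐ  ⇒  vₚ/vₐ = rₐ/rₚ
vₚ/vₐ = (8.796 × 10^9) / (5.999 × 10^8) = 14.6624

Final answer: vₚ/vₐ = 14.66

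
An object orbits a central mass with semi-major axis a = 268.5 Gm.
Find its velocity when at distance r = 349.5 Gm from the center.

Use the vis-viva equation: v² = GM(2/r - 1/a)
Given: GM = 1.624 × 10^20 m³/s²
a = 268.5 Gm = 2.685 × 10^11 m
r = 349.5 Gm = 3.495 × 10^11 m
GM = 1.624 × 10^20 m³/s²
2/r − 1/a = 5.72246 × 10^-12 − 3.72439 × 10^-12 = 1.99807 × 10^-12 m⁻¹
v² = GM (2/r − 1/a) = 3.24486 × 10^8 m²/s²
v = 18013.5 m/s ≈ 18.01 km/s

Final answer: 18.01 km/s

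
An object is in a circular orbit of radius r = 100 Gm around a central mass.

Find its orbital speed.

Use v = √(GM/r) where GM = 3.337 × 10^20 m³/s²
r = 100 Gm = 1 × 10^11 m
GM = 3.337 × 10^20 m³/s²
GM/r = (3.337 × 10^20) / (1 × 10^11) = 3.337 × 10^9 m²/s²
v = √(GM/r) = 57766.8 m/s ≈ 57.77 km/s

Final answer: 57.77 km/s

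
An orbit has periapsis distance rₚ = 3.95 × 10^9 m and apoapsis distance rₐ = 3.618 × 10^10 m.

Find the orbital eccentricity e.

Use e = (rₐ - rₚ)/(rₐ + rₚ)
rₚ = 3.95 × 10^9 m
rₐ = 3.618 × 10^10 m
rₐ − rₚ = 3.223 × 10^10 m
rₐ + rₚ = 4.013 × 10^10 m
e = (rₐ − rₚ)/(rₐ + rₚ) = 0.80314

Final answer: e = 0.8031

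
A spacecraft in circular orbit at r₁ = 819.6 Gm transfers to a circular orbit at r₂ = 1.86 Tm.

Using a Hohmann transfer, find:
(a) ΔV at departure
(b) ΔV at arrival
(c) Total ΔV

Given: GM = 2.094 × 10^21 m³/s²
r₁ = 819.6 Gm = 8.196 × 10^11 m
r₂ = 1.86 Tm = 1.86 × 10^12 m
GM = 2.094 × 10^21 m³/s²
Transfer ellipse: a_t = (r₁ + r₂)/2 = 1.3398 × 10^12 m
Circular speed at r₁: v₁ = √(GM/r₁) = 50546.1 m/s
Transfer speed at r₁ (periapsis): v₁ₜ = √(GM(2/r₁ − 1/a_t)) = 59555.8 m/s
(a) ΔV₁ = v₁ₜ − v₁ = 9009.7 m/s ≈ 9.01 km/s
Circular speed at r₂: v₂ = √(GM/r₂) = 33553 m/s
Transfer speed at r₂ (apoapsis): v₂ₜ = √(GM(2/r₂ − 1/a_t)) = 26243 m/s
(b) ΔV₂ = v₂ − v₂ₜ = 7310.08 m/s ≈ 7.31 km/s
(c) ΔV_total = ΔV₁ + ΔV₂ = 16319.8 m/s ≈ 16.32 km/s

Final answer:
(a) ΔV₁ = 9.01 km/s
(b) ΔV₂ = 7.31 km/s
(c) ΔV_total = 16.32 km/s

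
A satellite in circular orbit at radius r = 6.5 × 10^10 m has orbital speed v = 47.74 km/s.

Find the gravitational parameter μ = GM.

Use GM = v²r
r = 6.5 × 10^10 m
v = 47.74 km/s = 47740 m/s
v² = 2.27911 × 10^9 m²/s²
GM = v²r = 2.27911 × 10^9 × 6.5 × 10^10 = 1.48142 × 10^20 m³/s²
GM ≈ 1.481 × 10^20 m³/s²

Final answer: GM = 1.481 × 10^20 m³/s²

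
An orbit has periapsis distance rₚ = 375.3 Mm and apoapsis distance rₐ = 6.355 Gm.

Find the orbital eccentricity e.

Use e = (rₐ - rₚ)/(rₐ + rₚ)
rₚ = 375.3 Mm = 3.753 × 10^8 m
rₐ = 6.355 Gm = 6.355 × 10^9 m
rₐ − rₚ = 5.9797 × 10^9 m
rₐ + rₚ = 6.7303 × 10^9 m
e = (rₐ − rₚ)/(rₐ + rₚ) = 0.888475

Final answer: e = 0.8885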